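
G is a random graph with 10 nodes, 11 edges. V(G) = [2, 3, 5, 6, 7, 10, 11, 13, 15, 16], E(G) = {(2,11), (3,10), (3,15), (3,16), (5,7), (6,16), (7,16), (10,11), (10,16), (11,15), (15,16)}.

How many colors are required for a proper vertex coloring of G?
Clique number ω(G) = 3 (lower bound: χ ≥ ω).
The clique on [3, 10, 16] has size 3, forcing χ ≥ 3, and the coloring below uses 3 colors, so χ(G) = 3.
A valid 3-coloring: color 1: [5, 11, 13, 16]; color 2: [2, 6, 7, 10, 15]; color 3: [3].

χ(G) = 3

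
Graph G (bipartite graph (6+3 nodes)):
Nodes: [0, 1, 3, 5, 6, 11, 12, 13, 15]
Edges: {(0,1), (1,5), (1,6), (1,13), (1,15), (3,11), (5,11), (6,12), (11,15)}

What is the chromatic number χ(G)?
Clique number ω(G) = 2 (lower bound: χ ≥ ω).
The graph is bipartite (no odd cycle), so 2 colors suffice: χ(G) = 2.
A valid 2-coloring: color 1: [1, 11, 12]; color 2: [0, 3, 5, 6, 13, 15].

χ(G) = 2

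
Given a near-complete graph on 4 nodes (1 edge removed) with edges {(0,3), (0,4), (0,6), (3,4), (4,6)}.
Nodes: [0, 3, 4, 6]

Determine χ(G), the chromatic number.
Clique number ω(G) = 3 (lower bound: χ ≥ ω).
The clique on [0, 3, 4] has size 3, forcing χ ≥ 3, and the coloring below uses 3 colors, so χ(G) = 3.
A valid 3-coloring: color 1: [4]; color 2: [0]; color 3: [3, 6].

χ(G) = 3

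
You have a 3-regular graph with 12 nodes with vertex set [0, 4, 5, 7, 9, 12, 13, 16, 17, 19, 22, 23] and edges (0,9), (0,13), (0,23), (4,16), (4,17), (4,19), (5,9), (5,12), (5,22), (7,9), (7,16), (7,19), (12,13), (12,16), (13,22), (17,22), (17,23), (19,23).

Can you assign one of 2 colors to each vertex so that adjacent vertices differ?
Odd cycle [22, 13, 0, 23, 17] needs 3 colors (χ ≥ 3).
Hence χ(G) ≥ 3 > 2, so no proper 2-coloring exists.

No, G is not 2-colorable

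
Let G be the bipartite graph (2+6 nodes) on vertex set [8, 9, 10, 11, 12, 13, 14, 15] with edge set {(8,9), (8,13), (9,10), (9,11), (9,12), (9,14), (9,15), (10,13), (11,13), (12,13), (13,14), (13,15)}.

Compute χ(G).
χ(G) = 2

Clique number ω(G) = 2 (lower bound: χ ≥ ω).
The graph is bipartite (no odd cycle), so 2 colors suffice: χ(G) = 2.
A valid 2-coloring: color 1: [9, 13]; color 2: [8, 10, 11, 12, 14, 15].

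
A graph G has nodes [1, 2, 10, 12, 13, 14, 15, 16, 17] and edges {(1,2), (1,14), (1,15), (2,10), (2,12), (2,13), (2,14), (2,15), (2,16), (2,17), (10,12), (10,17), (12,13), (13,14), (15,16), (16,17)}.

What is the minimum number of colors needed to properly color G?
Clique number ω(G) = 3 (lower bound: χ ≥ ω).
The clique on [1, 2, 14] has size 3, forcing χ ≥ 3, and the coloring below uses 3 colors, so χ(G) = 3.
A valid 3-coloring: color 1: [2]; color 2: [12, 14, 15, 17]; color 3: [1, 10, 13, 16].

χ(G) = 3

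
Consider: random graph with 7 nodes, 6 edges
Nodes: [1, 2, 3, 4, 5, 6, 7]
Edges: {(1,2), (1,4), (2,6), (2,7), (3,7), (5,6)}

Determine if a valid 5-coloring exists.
A valid 5-coloring: color 1: [2, 3, 4, 5]; color 2: [1, 6, 7].
(χ(G) = 2 ≤ 5.)

Yes, G is 5-colorable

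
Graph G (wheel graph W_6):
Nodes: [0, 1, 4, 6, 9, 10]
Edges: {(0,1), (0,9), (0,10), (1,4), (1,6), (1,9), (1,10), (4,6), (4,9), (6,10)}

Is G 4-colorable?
Yes, G is 4-colorable

A valid 4-coloring: color 1: [1]; color 2: [6, 9]; color 3: [0, 4]; color 4: [10].
(χ(G) = 4 ≤ 4.)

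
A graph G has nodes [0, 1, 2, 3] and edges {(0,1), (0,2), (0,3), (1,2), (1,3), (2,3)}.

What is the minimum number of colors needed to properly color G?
Clique number ω(G) = 4 (lower bound: χ ≥ ω).
The clique on [0, 1, 2, 3] has size 4, forcing χ ≥ 4, and the coloring below uses 4 colors, so χ(G) = 4.
A valid 4-coloring: color 1: [2]; color 2: [3]; color 3: [1]; color 4: [0].

χ(G) = 4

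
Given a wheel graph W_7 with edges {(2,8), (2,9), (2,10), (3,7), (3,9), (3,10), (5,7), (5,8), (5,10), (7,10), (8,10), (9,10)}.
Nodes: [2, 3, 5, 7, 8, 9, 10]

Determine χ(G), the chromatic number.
Clique number ω(G) = 3 (lower bound: χ ≥ ω).
The clique on [2, 8, 10] has size 3, forcing χ ≥ 3, and the coloring below uses 3 colors, so χ(G) = 3.
A valid 3-coloring: color 1: [10]; color 2: [2, 3, 5]; color 3: [7, 8, 9].

χ(G) = 3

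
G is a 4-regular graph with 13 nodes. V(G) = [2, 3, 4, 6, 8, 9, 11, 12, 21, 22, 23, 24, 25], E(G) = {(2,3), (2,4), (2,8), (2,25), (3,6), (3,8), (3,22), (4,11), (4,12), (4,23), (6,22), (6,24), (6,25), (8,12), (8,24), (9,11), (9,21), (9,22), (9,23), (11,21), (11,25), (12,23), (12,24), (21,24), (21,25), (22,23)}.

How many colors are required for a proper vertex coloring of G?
χ(G) = 3

Clique number ω(G) = 3 (lower bound: χ ≥ ω).
The clique on [2, 3, 8] has size 3, forcing χ ≥ 3, and the coloring below uses 3 colors, so χ(G) = 3.
A valid 3-coloring: color 1: [6, 8, 11, 23]; color 2: [2, 12, 21, 22]; color 3: [3, 4, 9, 24, 25].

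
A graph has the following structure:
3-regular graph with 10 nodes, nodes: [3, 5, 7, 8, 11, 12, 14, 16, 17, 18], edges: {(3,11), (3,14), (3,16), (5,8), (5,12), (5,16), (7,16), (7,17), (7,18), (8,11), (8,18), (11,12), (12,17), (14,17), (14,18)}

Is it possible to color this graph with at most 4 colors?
A valid 4-coloring: color 1: [8, 12, 14, 16]; color 2: [3, 5, 17, 18]; color 3: [7, 11].
(χ(G) = 3 ≤ 4.)

Yes, G is 4-colorable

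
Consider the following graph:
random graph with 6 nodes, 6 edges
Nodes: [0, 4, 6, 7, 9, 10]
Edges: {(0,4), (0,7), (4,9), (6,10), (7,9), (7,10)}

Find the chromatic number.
χ(G) = 2

Clique number ω(G) = 2 (lower bound: χ ≥ ω).
The graph is bipartite (no odd cycle), so 2 colors suffice: χ(G) = 2.
A valid 2-coloring: color 1: [4, 6, 7]; color 2: [0, 9, 10].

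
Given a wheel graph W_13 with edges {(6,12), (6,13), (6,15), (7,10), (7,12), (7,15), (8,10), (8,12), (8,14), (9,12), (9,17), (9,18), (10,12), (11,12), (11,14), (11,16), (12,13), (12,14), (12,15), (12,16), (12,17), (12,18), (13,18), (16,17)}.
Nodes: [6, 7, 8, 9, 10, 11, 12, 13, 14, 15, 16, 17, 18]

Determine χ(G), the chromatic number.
χ(G) = 3

Clique number ω(G) = 3 (lower bound: χ ≥ ω).
The clique on [6, 12, 13] has size 3, forcing χ ≥ 3, and the coloring below uses 3 colors, so χ(G) = 3.
A valid 3-coloring: color 1: [12]; color 2: [6, 7, 8, 11, 17, 18]; color 3: [9, 10, 13, 14, 15, 16].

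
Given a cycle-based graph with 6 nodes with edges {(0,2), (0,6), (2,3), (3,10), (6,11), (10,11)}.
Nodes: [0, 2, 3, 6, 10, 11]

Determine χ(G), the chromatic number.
Clique number ω(G) = 2 (lower bound: χ ≥ ω).
The graph is bipartite (no odd cycle), so 2 colors suffice: χ(G) = 2.
A valid 2-coloring: color 1: [2, 6, 10]; color 2: [0, 3, 11].

χ(G) = 2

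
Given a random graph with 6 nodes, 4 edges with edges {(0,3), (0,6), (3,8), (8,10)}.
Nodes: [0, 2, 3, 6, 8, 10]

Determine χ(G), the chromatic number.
Clique number ω(G) = 2 (lower bound: χ ≥ ω).
The graph is bipartite (no odd cycle), so 2 colors suffice: χ(G) = 2.
A valid 2-coloring: color 1: [0, 2, 8]; color 2: [3, 6, 10].

χ(G) = 2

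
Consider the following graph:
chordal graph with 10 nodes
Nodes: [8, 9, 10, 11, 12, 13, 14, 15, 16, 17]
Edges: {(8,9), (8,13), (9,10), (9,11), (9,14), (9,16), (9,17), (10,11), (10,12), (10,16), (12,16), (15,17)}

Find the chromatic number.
χ(G) = 3

Clique number ω(G) = 3 (lower bound: χ ≥ ω).
The clique on [9, 10, 16] has size 3, forcing χ ≥ 3, and the coloring below uses 3 colors, so χ(G) = 3.
A valid 3-coloring: color 1: [9, 12, 13, 15]; color 2: [8, 10, 14, 17]; color 3: [11, 16].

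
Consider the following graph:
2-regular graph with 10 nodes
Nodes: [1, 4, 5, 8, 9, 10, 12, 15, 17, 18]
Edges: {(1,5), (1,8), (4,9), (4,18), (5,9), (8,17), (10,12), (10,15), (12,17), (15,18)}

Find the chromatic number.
χ(G) = 2

Clique number ω(G) = 2 (lower bound: χ ≥ ω).
The graph is bipartite (no odd cycle), so 2 colors suffice: χ(G) = 2.
A valid 2-coloring: color 1: [1, 9, 10, 17, 18]; color 2: [4, 5, 8, 12, 15].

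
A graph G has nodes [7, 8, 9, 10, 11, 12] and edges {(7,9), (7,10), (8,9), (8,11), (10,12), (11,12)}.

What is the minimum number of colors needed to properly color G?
Clique number ω(G) = 2 (lower bound: χ ≥ ω).
The graph is bipartite (no odd cycle), so 2 colors suffice: χ(G) = 2.
A valid 2-coloring: color 1: [7, 8, 12]; color 2: [9, 10, 11].

χ(G) = 2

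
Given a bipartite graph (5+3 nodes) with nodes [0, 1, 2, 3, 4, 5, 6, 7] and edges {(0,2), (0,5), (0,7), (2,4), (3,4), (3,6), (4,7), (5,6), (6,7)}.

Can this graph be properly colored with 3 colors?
A valid 3-coloring: color 1: [1, 2, 3, 5, 7]; color 2: [0, 4, 6].
(χ(G) = 2 ≤ 3.)

Yes, G is 3-colorable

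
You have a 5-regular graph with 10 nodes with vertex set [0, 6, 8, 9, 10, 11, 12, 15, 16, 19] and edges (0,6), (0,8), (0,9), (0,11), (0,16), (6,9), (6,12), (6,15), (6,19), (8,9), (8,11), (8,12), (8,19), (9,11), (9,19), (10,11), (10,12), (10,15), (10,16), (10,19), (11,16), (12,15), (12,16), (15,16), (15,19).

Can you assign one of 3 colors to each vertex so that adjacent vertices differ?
The clique on vertices [0, 8, 9, 11] has size 4 > 3, so it alone needs 4 colors.

No, G is not 3-colorable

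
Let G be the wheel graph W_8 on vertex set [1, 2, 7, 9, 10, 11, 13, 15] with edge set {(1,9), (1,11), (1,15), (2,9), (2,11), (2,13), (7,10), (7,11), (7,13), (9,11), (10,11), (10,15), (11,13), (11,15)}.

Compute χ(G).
Clique number ω(G) = 3 (lower bound: χ ≥ ω).
Odd cycle [10, 7, 13, 2, 9, 1, 15] needs 3 colors (χ ≥ 3).
Vertex 11 is adjacent to every vertex of [1, 2, 7, 9, 10, 13, 15], which already need 3 colors among themselves, so 11 needs a new color (χ ≥ 4).
The coloring below uses 4 colors, so χ(G) = 4.
A valid 4-coloring: color 1: [11]; color 2: [1, 10, 13]; color 3: [2, 7, 15]; color 4: [9].

χ(G) = 4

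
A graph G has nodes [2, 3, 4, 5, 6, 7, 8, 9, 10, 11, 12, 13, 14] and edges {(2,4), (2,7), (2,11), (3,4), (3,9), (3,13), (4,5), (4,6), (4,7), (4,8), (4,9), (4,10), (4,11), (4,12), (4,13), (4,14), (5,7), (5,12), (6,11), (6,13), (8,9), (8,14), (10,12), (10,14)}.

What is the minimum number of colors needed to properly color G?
Clique number ω(G) = 3 (lower bound: χ ≥ ω).
The clique on [2, 4, 11] has size 3, forcing χ ≥ 3, and the coloring below uses 3 colors, so χ(G) = 3.
A valid 3-coloring: color 1: [4]; color 2: [2, 3, 5, 6, 8, 10]; color 3: [7, 9, 11, 12, 13, 14].

χ(G) = 3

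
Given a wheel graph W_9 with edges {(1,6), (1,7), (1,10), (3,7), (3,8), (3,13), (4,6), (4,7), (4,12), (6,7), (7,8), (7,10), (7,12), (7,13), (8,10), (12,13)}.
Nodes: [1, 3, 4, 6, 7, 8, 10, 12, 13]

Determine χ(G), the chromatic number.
Clique number ω(G) = 3 (lower bound: χ ≥ ω).
The clique on [1, 7, 10] has size 3, forcing χ ≥ 3, and the coloring below uses 3 colors, so χ(G) = 3.
A valid 3-coloring: color 1: [7]; color 2: [3, 6, 10, 12]; color 3: [1, 4, 8, 13].

χ(G) = 3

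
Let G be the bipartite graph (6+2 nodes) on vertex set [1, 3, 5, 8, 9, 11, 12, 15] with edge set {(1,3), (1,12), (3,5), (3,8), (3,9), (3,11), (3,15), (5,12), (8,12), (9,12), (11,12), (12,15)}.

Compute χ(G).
χ(G) = 2

Clique number ω(G) = 2 (lower bound: χ ≥ ω).
The graph is bipartite (no odd cycle), so 2 colors suffice: χ(G) = 2.
A valid 2-coloring: color 1: [3, 12]; color 2: [1, 5, 8, 9, 11, 15].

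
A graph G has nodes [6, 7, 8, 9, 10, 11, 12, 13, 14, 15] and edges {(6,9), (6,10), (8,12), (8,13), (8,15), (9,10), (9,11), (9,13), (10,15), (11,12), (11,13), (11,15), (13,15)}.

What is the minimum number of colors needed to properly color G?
Clique number ω(G) = 3 (lower bound: χ ≥ ω).
The clique on [8, 13, 15] has size 3, forcing χ ≥ 3, and the coloring below uses 3 colors, so χ(G) = 3.
A valid 3-coloring: color 1: [6, 7, 8, 11, 14]; color 2: [9, 12, 15]; color 3: [10, 13].

χ(G) = 3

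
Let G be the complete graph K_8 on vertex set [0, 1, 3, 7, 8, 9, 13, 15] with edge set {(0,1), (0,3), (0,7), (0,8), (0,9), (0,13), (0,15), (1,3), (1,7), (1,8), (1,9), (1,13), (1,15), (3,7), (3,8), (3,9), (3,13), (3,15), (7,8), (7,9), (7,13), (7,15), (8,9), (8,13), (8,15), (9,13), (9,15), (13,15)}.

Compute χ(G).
Clique number ω(G) = 8 (lower bound: χ ≥ ω).
The clique on [0, 1, 3, 7, 8, 9, 13, 15] has size 8, forcing χ ≥ 8, and the coloring below uses 8 colors, so χ(G) = 8.
A valid 8-coloring: color 1: [0]; color 2: [7]; color 3: [1]; color 4: [15]; color 5: [3]; color 6: [9]; color 7: [8]; color 8: [13].

χ(G) = 8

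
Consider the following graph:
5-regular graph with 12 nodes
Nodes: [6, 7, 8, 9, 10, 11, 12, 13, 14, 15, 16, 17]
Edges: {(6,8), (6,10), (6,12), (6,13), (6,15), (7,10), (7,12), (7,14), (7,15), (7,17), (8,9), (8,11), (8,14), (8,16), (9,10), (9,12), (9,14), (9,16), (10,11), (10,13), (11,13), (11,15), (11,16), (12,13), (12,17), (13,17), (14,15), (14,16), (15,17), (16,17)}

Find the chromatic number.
Clique number ω(G) = 4 (lower bound: χ ≥ ω).
The clique on [8, 9, 14, 16] has size 4, forcing χ ≥ 4, and the coloring below uses 4 colors, so χ(G) = 4.
A valid 4-coloring: color 1: [7, 9, 13]; color 2: [6, 11, 14, 17]; color 3: [10, 12, 15, 16]; color 4: [8].

χ(G) = 4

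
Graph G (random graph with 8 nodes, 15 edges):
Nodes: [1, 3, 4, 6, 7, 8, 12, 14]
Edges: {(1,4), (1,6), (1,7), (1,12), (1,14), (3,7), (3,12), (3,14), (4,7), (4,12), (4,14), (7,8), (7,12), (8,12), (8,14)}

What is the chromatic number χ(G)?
χ(G) = 4

Clique number ω(G) = 4 (lower bound: χ ≥ ω).
The clique on [1, 4, 7, 12] has size 4, forcing χ ≥ 4, and the coloring below uses 4 colors, so χ(G) = 4.
A valid 4-coloring: color 1: [6, 7, 14]; color 2: [12]; color 3: [1, 3, 8]; color 4: [4].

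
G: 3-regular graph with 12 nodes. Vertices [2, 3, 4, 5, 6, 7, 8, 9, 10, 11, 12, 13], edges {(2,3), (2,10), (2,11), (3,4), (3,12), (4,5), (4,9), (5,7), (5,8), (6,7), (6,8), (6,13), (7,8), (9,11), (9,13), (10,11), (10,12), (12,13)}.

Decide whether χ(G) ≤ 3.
Yes, G is 3-colorable

A valid 3-coloring: color 1: [4, 8, 10, 13]; color 2: [3, 5, 6, 11]; color 3: [2, 7, 9, 12].
(χ(G) = 3 ≤ 3.)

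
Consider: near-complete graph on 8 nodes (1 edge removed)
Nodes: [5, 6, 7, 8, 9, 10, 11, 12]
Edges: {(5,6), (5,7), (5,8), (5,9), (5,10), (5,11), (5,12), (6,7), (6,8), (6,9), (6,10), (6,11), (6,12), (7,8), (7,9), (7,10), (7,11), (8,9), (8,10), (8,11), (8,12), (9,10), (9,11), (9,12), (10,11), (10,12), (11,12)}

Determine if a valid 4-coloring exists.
No, G is not 4-colorable

The clique on vertices [5, 6, 8, 9, 10, 11, 12] has size 7 > 4, so it alone needs 7 colors.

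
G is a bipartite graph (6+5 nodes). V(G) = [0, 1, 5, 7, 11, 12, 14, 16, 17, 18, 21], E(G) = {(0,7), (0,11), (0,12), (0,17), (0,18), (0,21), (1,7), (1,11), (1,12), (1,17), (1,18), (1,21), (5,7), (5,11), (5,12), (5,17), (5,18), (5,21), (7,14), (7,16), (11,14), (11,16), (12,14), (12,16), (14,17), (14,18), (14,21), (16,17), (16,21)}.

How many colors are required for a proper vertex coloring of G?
Clique number ω(G) = 2 (lower bound: χ ≥ ω).
The graph is bipartite (no odd cycle), so 2 colors suffice: χ(G) = 2.
A valid 2-coloring: color 1: [0, 1, 5, 14, 16]; color 2: [7, 11, 12, 17, 18, 21].

χ(G) = 2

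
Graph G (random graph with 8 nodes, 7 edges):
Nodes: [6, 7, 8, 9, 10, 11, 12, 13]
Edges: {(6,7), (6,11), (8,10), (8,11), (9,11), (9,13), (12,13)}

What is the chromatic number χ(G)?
χ(G) = 2

Clique number ω(G) = 2 (lower bound: χ ≥ ω).
The graph is bipartite (no odd cycle), so 2 colors suffice: χ(G) = 2.
A valid 2-coloring: color 1: [7, 10, 11, 13]; color 2: [6, 8, 9, 12].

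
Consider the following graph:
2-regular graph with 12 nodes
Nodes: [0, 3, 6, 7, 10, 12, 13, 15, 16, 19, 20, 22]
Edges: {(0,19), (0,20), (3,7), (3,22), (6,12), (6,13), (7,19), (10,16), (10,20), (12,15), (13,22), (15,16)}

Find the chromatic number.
χ(G) = 2

Clique number ω(G) = 2 (lower bound: χ ≥ ω).
The graph is bipartite (no odd cycle), so 2 colors suffice: χ(G) = 2.
A valid 2-coloring: color 1: [3, 12, 13, 16, 19, 20]; color 2: [0, 6, 7, 10, 15, 22].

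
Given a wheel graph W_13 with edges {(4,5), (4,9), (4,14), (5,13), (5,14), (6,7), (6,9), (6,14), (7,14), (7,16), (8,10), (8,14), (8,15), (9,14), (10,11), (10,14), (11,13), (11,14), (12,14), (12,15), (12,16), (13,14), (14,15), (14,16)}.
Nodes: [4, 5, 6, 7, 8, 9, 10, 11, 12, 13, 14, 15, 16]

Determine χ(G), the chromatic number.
χ(G) = 3

Clique number ω(G) = 3 (lower bound: χ ≥ ω).
The clique on [4, 9, 14] has size 3, forcing χ ≥ 3, and the coloring below uses 3 colors, so χ(G) = 3.
A valid 3-coloring: color 1: [14]; color 2: [5, 7, 8, 9, 11, 12]; color 3: [4, 6, 10, 13, 15, 16].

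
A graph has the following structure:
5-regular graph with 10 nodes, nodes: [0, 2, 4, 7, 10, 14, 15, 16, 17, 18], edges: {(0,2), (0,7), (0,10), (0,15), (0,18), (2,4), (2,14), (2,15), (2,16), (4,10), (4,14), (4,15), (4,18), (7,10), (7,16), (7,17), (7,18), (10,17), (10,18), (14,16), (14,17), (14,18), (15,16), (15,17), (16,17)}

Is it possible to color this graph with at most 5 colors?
A valid 5-coloring: color 1: [0, 4, 17]; color 2: [7, 14, 15]; color 3: [10, 16]; color 4: [2, 18].
(χ(G) = 4 ≤ 5.)

Yes, G is 5-colorable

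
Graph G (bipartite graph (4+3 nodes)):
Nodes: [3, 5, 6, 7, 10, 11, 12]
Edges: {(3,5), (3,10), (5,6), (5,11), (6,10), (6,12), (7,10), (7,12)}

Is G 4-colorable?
Yes, G is 4-colorable

A valid 4-coloring: color 1: [3, 6, 7, 11]; color 2: [5, 10, 12].
(χ(G) = 2 ≤ 4.)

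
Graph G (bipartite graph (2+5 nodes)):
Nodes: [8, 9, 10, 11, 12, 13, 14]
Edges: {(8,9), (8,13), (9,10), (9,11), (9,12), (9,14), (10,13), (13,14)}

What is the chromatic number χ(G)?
χ(G) = 2

Clique number ω(G) = 2 (lower bound: χ ≥ ω).
The graph is bipartite (no odd cycle), so 2 colors suffice: χ(G) = 2.
A valid 2-coloring: color 1: [9, 13]; color 2: [8, 10, 11, 12, 14].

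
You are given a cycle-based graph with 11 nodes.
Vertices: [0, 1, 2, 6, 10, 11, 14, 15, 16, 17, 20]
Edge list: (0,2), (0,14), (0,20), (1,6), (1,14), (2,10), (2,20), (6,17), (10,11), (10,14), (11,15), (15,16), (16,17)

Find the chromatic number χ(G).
Clique number ω(G) = 3 (lower bound: χ ≥ ω).
The clique on [0, 2, 20] has size 3, forcing χ ≥ 3, and the coloring below uses 3 colors, so χ(G) = 3.
A valid 3-coloring: color 1: [2, 6, 11, 14, 16]; color 2: [0, 1, 10, 15, 17]; color 3: [20].

χ(G) = 3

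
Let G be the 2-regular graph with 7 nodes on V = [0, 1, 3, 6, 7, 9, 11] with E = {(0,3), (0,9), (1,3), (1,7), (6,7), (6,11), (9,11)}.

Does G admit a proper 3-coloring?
Yes, G is 3-colorable

A valid 3-coloring: color 1: [0, 1, 6]; color 2: [3, 7, 11]; color 3: [9].
(χ(G) = 3 ≤ 3.)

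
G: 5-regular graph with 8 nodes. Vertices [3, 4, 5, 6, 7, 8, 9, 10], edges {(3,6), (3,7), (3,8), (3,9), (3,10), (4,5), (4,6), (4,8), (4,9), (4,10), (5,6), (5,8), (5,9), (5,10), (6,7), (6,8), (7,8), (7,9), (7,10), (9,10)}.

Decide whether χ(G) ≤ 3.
The clique on vertices [3, 6, 7, 8] has size 4 > 3, so it alone needs 4 colors.

No, G is not 3-colorable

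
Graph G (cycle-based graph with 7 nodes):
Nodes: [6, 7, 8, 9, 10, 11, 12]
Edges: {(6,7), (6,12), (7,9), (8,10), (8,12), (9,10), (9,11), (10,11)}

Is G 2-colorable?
The clique on vertices [9, 10, 11] has size 3 > 2, so it alone needs 3 colors.

No, G is not 2-colorable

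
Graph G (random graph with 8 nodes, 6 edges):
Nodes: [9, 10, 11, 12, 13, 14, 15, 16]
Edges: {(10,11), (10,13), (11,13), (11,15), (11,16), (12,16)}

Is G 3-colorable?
A valid 3-coloring: color 1: [9, 11, 12, 14]; color 2: [10, 15, 16]; color 3: [13].
(χ(G) = 3 ≤ 3.)

Yes, G is 3-colorable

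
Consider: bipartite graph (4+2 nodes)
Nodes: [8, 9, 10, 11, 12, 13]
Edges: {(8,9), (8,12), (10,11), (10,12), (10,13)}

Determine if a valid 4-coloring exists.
A valid 4-coloring: color 1: [8, 10]; color 2: [9, 11, 12, 13].
(χ(G) = 2 ≤ 4.)

Yes, G is 4-colorable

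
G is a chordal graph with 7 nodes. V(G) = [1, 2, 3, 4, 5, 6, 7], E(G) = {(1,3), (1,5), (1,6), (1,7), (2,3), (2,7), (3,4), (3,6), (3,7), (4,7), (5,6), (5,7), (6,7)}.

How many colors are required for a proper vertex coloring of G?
Clique number ω(G) = 4 (lower bound: χ ≥ ω).
The clique on [1, 3, 6, 7] has size 4, forcing χ ≥ 4, and the coloring below uses 4 colors, so χ(G) = 4.
A valid 4-coloring: color 1: [7]; color 2: [3, 5]; color 3: [2, 4, 6]; color 4: [1].

χ(G) = 4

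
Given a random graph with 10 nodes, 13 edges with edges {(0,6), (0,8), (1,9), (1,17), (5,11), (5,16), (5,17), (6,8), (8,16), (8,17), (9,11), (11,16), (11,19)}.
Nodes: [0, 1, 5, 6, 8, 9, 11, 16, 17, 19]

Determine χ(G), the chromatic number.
χ(G) = 3

Clique number ω(G) = 3 (lower bound: χ ≥ ω).
The clique on [5, 11, 16] has size 3, forcing χ ≥ 3, and the coloring below uses 3 colors, so χ(G) = 3.
A valid 3-coloring: color 1: [1, 8, 11]; color 2: [0, 9, 16, 17, 19]; color 3: [5, 6].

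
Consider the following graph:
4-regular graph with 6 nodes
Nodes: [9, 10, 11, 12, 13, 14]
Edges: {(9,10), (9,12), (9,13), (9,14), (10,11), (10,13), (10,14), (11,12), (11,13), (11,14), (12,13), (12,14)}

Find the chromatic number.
χ(G) = 3

Clique number ω(G) = 3 (lower bound: χ ≥ ω).
The clique on [9, 10, 13] has size 3, forcing χ ≥ 3, and the coloring below uses 3 colors, so χ(G) = 3.
A valid 3-coloring: color 1: [9, 11]; color 2: [10, 12]; color 3: [13, 14].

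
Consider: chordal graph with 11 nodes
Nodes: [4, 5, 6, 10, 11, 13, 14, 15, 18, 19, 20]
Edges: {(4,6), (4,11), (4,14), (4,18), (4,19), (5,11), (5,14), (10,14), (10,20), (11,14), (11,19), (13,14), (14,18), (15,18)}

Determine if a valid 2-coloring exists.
No, G is not 2-colorable

The clique on vertices [4, 14, 18] has size 3 > 2, so it alone needs 3 colors.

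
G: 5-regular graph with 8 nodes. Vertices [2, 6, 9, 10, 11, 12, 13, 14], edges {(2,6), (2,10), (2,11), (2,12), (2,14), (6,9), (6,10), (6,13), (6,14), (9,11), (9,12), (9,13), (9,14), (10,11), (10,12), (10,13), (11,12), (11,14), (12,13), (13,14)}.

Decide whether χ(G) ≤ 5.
Yes, G is 5-colorable

A valid 5-coloring: color 1: [11, 13]; color 2: [6, 12]; color 3: [2, 9]; color 4: [10, 14].
(χ(G) = 4 ≤ 5.)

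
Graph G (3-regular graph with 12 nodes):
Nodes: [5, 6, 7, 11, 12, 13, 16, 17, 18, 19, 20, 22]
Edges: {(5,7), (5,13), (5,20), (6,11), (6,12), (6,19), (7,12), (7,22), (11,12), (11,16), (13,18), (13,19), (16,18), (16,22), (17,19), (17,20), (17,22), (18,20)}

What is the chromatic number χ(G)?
χ(G) = 3

Clique number ω(G) = 3 (lower bound: χ ≥ ω).
The clique on [6, 11, 12] has size 3, forcing χ ≥ 3, and the coloring below uses 3 colors, so χ(G) = 3.
A valid 3-coloring: color 1: [5, 11, 18, 19, 22]; color 2: [12, 13, 16, 20]; color 3: [6, 7, 17].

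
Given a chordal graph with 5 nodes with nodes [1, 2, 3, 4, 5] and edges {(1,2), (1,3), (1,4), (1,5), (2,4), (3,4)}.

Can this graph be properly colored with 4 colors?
Yes, G is 4-colorable

A valid 4-coloring: color 1: [1]; color 2: [4, 5]; color 3: [2, 3].
(χ(G) = 3 ≤ 4.)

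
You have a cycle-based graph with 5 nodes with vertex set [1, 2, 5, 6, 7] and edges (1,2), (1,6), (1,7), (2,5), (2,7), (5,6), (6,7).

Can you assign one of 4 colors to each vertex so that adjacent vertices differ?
Yes, G is 4-colorable

A valid 4-coloring: color 1: [5, 7]; color 2: [2, 6]; color 3: [1].
(χ(G) = 3 ≤ 4.)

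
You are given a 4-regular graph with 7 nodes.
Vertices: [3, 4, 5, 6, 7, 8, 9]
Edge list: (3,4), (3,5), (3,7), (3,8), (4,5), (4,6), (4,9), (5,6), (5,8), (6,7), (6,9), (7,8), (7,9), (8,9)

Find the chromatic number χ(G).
Clique number ω(G) = 3 (lower bound: χ ≥ ω).
Suppose a proper 3-coloring c exists. The clique [3, 4, 5] takes 3 distinct colors; by symmetry let c(3) = 1, c(4) = 2, c(5) = 3.
- Vertex 6: neighbors [4, 5] already have colors [2, 3] ⇒ c(6) = 1.
- Vertex 8: neighbors [3, 5] already have colors [1, 3] ⇒ c(8) = 2.
- Vertex 7: neighbors [3, 8] already have colors [1, 2] ⇒ c(7) = 3.
- Vertex 9: neighbors [6, 4, 7] already have colors [1, 2, 3] — all 3 colors blocked. Contradiction.
The forced assignments end in a contradiction, so G has no proper 3-coloring (χ ≥ 4).
The coloring below uses 4 colors, so χ(G) = 4.
A valid 4-coloring: color 1: [5, 7]; color 2: [3, 6]; color 3: [4, 8]; color 4: [9].

χ(G) = 4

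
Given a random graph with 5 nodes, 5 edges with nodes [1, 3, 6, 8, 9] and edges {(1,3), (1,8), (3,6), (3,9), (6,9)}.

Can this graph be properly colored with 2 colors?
The clique on vertices [3, 6, 9] has size 3 > 2, so it alone needs 3 colors.

No, G is not 2-colorable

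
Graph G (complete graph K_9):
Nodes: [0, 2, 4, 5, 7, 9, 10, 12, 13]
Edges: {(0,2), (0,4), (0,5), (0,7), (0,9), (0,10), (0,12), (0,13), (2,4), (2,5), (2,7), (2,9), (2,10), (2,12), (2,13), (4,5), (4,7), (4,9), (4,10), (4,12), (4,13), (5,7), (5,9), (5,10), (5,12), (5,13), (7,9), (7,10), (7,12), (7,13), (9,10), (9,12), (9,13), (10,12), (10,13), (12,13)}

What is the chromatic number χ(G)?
χ(G) = 9

Clique number ω(G) = 9 (lower bound: χ ≥ ω).
The clique on [0, 2, 4, 5, 7, 9, 10, 12, 13] has size 9, forcing χ ≥ 9, and the coloring below uses 9 colors, so χ(G) = 9.
A valid 9-coloring: color 1: [4]; color 2: [12]; color 3: [13]; color 4: [9]; color 5: [7]; color 6: [10]; color 7: [5]; color 8: [0]; color 9: [2].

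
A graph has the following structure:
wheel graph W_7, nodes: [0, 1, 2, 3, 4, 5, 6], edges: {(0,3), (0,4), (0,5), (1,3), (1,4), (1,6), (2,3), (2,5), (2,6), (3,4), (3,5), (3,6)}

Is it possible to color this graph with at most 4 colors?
Yes, G is 4-colorable

A valid 4-coloring: color 1: [3]; color 2: [0, 1, 2]; color 3: [4, 5, 6].
(χ(G) = 3 ≤ 4.)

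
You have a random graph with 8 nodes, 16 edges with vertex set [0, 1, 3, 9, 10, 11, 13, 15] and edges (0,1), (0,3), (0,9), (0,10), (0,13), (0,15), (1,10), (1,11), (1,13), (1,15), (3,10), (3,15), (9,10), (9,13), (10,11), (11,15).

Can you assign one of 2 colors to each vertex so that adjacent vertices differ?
No, G is not 2-colorable

The clique on vertices [0, 1, 10] has size 3 > 2, so it alone needs 3 colors.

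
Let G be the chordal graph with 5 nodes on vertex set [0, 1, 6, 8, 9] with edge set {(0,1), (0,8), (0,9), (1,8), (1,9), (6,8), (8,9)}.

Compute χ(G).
Clique number ω(G) = 4 (lower bound: χ ≥ ω).
The clique on [0, 1, 8, 9] has size 4, forcing χ ≥ 4, and the coloring below uses 4 colors, so χ(G) = 4.
A valid 4-coloring: color 1: [8]; color 2: [1, 6]; color 3: [0]; color 4: [9].

χ(G) = 4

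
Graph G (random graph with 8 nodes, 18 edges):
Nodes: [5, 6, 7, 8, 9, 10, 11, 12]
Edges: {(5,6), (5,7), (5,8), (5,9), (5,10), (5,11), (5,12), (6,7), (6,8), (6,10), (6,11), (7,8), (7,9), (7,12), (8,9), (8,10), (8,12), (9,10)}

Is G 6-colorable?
Yes, G is 6-colorable

A valid 6-coloring: color 1: [5]; color 2: [8, 11]; color 3: [6, 9, 12]; color 4: [7, 10].
(χ(G) = 4 ≤ 6.)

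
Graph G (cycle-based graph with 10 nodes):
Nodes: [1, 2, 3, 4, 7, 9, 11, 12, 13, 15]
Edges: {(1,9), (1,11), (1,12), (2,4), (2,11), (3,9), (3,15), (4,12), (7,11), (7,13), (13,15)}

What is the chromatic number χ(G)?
Clique number ω(G) = 2 (lower bound: χ ≥ ω).
Odd cycle [2, 4, 12, 1, 11] needs 3 colors (χ ≥ 3).
The coloring below uses 3 colors, so χ(G) = 3.
A valid 3-coloring: color 1: [4, 9, 11, 13]; color 2: [1, 2, 7, 15]; color 3: [3, 12].

χ(G) = 3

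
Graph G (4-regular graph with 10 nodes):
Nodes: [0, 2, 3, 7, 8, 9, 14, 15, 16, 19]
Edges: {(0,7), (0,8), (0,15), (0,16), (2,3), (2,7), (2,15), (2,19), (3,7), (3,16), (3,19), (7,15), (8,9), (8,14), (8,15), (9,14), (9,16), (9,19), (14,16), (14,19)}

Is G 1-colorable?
The clique on vertices [0, 8, 15] has size 3 > 1, so it alone needs 3 colors.

No, G is not 1-colorable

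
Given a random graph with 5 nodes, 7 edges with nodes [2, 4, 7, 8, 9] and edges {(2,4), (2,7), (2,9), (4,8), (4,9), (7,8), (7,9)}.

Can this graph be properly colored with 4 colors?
A valid 4-coloring: color 1: [4, 7]; color 2: [8, 9]; color 3: [2].
(χ(G) = 3 ≤ 4.)

Yes, G is 4-colorable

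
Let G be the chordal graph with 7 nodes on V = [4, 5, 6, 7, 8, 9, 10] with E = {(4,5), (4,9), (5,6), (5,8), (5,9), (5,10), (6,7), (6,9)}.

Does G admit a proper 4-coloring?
A valid 4-coloring: color 1: [5, 7]; color 2: [8, 9, 10]; color 3: [4, 6].
(χ(G) = 3 ≤ 4.)

Yes, G is 4-colorable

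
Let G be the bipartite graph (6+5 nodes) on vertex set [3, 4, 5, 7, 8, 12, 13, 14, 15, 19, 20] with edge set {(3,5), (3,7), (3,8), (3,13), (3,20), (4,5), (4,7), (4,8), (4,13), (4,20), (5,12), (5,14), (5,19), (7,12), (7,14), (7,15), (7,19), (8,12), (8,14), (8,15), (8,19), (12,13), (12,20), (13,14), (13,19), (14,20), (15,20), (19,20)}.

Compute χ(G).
χ(G) = 2

Clique number ω(G) = 2 (lower bound: χ ≥ ω).
The graph is bipartite (no odd cycle), so 2 colors suffice: χ(G) = 2.
A valid 2-coloring: color 1: [5, 7, 8, 13, 20]; color 2: [3, 4, 12, 14, 15, 19].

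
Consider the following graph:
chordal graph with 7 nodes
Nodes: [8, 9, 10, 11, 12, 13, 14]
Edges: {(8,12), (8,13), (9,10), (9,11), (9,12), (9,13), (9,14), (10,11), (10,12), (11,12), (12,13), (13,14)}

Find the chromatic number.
Clique number ω(G) = 4 (lower bound: χ ≥ ω).
The clique on [9, 10, 11, 12] has size 4, forcing χ ≥ 4, and the coloring below uses 4 colors, so χ(G) = 4.
A valid 4-coloring: color 1: [8, 9]; color 2: [12, 14]; color 3: [11, 13]; color 4: [10].

χ(G) = 4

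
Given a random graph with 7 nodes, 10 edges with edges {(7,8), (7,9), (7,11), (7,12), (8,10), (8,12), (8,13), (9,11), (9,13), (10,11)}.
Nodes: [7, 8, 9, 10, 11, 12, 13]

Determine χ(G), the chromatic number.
Clique number ω(G) = 3 (lower bound: χ ≥ ω).
The clique on [7, 8, 12] has size 3, forcing χ ≥ 3, and the coloring below uses 3 colors, so χ(G) = 3.
A valid 3-coloring: color 1: [7, 10, 13]; color 2: [8, 9]; color 3: [11, 12].

χ(G) = 3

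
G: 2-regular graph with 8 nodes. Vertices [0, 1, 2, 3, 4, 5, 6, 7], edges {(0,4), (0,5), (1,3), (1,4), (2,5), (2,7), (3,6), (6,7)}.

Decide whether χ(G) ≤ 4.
Yes, G is 4-colorable

A valid 4-coloring: color 1: [0, 1, 2, 6]; color 2: [3, 4, 5, 7].
(χ(G) = 2 ≤ 4.)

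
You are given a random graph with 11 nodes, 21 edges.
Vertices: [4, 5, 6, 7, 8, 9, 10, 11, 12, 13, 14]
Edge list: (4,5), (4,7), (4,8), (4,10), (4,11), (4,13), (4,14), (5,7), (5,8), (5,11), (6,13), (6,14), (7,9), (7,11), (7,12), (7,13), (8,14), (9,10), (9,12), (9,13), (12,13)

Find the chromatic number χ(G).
χ(G) = 4

Clique number ω(G) = 4 (lower bound: χ ≥ ω).
The clique on [7, 9, 12, 13] has size 4, forcing χ ≥ 4, and the coloring below uses 4 colors, so χ(G) = 4.
A valid 4-coloring: color 1: [4, 6, 9]; color 2: [7, 8, 10]; color 3: [5, 13, 14]; color 4: [11, 12].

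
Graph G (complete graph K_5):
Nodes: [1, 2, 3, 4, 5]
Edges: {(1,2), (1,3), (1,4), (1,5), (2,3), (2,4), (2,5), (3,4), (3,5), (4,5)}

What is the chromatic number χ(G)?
Clique number ω(G) = 5 (lower bound: χ ≥ ω).
The clique on [1, 2, 3, 4, 5] has size 5, forcing χ ≥ 5, and the coloring below uses 5 colors, so χ(G) = 5.
A valid 5-coloring: color 1: [1]; color 2: [5]; color 3: [4]; color 4: [2]; color 5: [3].

χ(G) = 5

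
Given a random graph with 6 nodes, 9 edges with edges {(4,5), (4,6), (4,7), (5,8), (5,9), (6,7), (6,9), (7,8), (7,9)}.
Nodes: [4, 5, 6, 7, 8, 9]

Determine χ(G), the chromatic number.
Clique number ω(G) = 3 (lower bound: χ ≥ ω).
The clique on [6, 7, 9] has size 3, forcing χ ≥ 3, and the coloring below uses 3 colors, so χ(G) = 3.
A valid 3-coloring: color 1: [5, 7]; color 2: [4, 8, 9]; color 3: [6].

χ(G) = 3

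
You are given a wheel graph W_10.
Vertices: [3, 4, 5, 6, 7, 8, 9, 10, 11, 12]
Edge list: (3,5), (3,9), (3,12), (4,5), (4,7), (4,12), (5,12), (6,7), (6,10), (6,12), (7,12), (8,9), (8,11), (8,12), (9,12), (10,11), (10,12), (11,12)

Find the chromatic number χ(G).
Clique number ω(G) = 3 (lower bound: χ ≥ ω).
Odd cycle [8, 11, 10, 6, 7, 4, 5, 3, 9] needs 3 colors (χ ≥ 3).
Vertex 12 is adjacent to every vertex of [3, 4, 5, 6, 7, 8, 9, 10, 11], which already need 3 colors among themselves, so 12 needs a new color (χ ≥ 4).
The coloring below uses 4 colors, so χ(G) = 4.
A valid 4-coloring: color 1: [12]; color 2: [3, 7, 8, 10]; color 3: [4, 6, 9, 11]; color 4: [5].

χ(G) = 4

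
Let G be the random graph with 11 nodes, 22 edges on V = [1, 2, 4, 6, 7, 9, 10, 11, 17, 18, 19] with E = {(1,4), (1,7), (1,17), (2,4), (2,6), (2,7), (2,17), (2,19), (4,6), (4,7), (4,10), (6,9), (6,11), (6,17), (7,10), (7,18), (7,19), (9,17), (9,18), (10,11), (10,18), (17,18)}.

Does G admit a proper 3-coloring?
Suppose a proper 3-coloring c exists. The clique [1, 4, 7] takes 3 distinct colors; by symmetry let c(1) = 1, c(4) = 2, c(7) = 3.
- Vertex 2: neighbors [4, 7] already have colors [2, 3] ⇒ c(2) = 1.
- Vertex 6: neighbors [2, 4] already have colors [1, 2] ⇒ c(6) = 3.
- Vertex 10: neighbors [4, 7] already have colors [2, 3] ⇒ c(10) = 1.
- Vertex 17: neighbors [1, 6] already have colors [1, 3] ⇒ c(17) = 2.
- Vertex 18: neighbors [10, 17, 7] already have colors [1, 2, 3] — all 3 colors blocked. Contradiction.
The forced assignments end in a contradiction, so G has no proper 3-coloring (χ ≥ 4).

No, G is not 3-colorable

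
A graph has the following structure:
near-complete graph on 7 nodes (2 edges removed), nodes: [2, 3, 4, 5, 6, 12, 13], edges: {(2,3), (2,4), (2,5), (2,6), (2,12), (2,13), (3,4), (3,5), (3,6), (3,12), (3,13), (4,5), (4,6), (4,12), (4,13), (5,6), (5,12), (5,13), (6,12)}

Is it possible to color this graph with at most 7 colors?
A valid 7-coloring: color 1: [5]; color 2: [4]; color 3: [3]; color 4: [2]; color 5: [12, 13]; color 6: [6].
(χ(G) = 6 ≤ 7.)

Yes, G is 7-colorable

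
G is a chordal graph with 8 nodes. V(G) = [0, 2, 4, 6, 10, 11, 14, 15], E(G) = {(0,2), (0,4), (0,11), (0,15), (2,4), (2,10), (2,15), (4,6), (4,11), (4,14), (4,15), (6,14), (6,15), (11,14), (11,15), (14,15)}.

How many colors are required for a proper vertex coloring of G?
χ(G) = 4

Clique number ω(G) = 4 (lower bound: χ ≥ ω).
The clique on [0, 2, 4, 15] has size 4, forcing χ ≥ 4, and the coloring below uses 4 colors, so χ(G) = 4.
A valid 4-coloring: color 1: [10, 15]; color 2: [4]; color 3: [2, 6, 11]; color 4: [0, 14].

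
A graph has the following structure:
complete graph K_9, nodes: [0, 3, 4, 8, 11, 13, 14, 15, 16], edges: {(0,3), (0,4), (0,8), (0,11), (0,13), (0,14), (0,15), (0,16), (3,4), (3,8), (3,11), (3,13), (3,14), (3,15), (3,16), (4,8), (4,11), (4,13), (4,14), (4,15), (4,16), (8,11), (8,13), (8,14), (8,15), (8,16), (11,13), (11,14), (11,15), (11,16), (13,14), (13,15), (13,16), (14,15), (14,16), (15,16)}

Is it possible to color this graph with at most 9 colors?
Yes, G is 9-colorable

A valid 9-coloring: color 1: [15]; color 2: [8]; color 3: [14]; color 4: [11]; color 5: [4]; color 6: [16]; color 7: [13]; color 8: [0]; color 9: [3].
(χ(G) = 9 ≤ 9.)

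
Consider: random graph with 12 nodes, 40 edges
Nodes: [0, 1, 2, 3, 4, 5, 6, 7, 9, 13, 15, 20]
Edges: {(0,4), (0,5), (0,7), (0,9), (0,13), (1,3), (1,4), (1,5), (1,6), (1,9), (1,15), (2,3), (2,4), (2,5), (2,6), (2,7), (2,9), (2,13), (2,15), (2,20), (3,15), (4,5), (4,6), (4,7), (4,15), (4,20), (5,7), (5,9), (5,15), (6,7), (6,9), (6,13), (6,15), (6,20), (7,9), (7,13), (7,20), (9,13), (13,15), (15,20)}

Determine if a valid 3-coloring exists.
No, G is not 3-colorable

The clique on vertices [2, 4, 6, 15, 20] has size 5 > 3, so it alone needs 5 colors.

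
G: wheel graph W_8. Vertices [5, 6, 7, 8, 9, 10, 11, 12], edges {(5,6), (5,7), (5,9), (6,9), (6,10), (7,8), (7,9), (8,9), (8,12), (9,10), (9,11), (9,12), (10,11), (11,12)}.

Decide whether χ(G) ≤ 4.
A valid 4-coloring: color 1: [9]; color 2: [5, 8, 10]; color 3: [6, 7, 11]; color 4: [12].
(χ(G) = 4 ≤ 4.)

Yes, G is 4-colorable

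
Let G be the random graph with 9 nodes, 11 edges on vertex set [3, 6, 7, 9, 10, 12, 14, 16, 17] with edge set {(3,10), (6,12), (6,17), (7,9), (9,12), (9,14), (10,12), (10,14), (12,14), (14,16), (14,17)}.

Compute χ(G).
Clique number ω(G) = 3 (lower bound: χ ≥ ω).
The clique on [9, 12, 14] has size 3, forcing χ ≥ 3, and the coloring below uses 3 colors, so χ(G) = 3.
A valid 3-coloring: color 1: [3, 6, 7, 14]; color 2: [12, 16, 17]; color 3: [9, 10].

χ(G) = 3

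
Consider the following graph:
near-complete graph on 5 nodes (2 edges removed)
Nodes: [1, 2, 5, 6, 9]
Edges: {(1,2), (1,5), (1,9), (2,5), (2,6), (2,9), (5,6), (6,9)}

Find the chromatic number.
χ(G) = 3

Clique number ω(G) = 3 (lower bound: χ ≥ ω).
The clique on [1, 2, 9] has size 3, forcing χ ≥ 3, and the coloring below uses 3 colors, so χ(G) = 3.
A valid 3-coloring: color 1: [2]; color 2: [1, 6]; color 3: [5, 9].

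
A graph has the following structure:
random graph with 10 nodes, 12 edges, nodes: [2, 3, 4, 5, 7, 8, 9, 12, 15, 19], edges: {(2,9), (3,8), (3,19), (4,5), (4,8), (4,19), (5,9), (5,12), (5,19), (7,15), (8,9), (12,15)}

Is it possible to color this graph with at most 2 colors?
No, G is not 2-colorable

The clique on vertices [4, 5, 19] has size 3 > 2, so it alone needs 3 colors.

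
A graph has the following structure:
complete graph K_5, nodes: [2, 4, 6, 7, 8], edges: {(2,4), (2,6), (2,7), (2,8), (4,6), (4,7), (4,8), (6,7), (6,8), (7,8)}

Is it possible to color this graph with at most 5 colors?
A valid 5-coloring: color 1: [7]; color 2: [4]; color 3: [2]; color 4: [6]; color 5: [8].
(χ(G) = 5 ≤ 5.)

Yes, G is 5-colorable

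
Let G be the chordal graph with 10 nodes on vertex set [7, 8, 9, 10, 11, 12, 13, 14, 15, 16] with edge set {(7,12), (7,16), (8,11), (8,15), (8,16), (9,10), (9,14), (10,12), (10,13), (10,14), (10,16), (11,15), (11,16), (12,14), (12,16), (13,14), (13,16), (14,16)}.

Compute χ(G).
Clique number ω(G) = 4 (lower bound: χ ≥ ω).
The clique on [10, 12, 14, 16] has size 4, forcing χ ≥ 4, and the coloring below uses 4 colors, so χ(G) = 4.
A valid 4-coloring: color 1: [9, 15, 16]; color 2: [7, 11, 14]; color 3: [8, 10]; color 4: [12, 13].

χ(G) = 4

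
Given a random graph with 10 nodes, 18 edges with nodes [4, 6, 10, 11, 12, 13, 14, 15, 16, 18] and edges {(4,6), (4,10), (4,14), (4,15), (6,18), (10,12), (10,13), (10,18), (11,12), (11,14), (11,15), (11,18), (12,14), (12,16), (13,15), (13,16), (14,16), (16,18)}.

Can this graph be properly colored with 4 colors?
A valid 4-coloring: color 1: [6, 10, 14, 15]; color 2: [4, 11, 16]; color 3: [12, 13, 18].
(χ(G) = 3 ≤ 4.)

Yes, G is 4-colorable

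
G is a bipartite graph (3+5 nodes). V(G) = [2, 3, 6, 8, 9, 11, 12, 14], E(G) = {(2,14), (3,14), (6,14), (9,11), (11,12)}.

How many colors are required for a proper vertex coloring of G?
Clique number ω(G) = 2 (lower bound: χ ≥ ω).
The graph is bipartite (no odd cycle), so 2 colors suffice: χ(G) = 2.
A valid 2-coloring: color 1: [8, 11, 14]; color 2: [2, 3, 6, 9, 12].

χ(G) = 2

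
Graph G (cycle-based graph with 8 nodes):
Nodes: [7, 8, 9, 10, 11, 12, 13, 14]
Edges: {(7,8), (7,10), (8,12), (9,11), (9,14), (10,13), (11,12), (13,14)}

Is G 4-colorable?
A valid 4-coloring: color 1: [8, 10, 11, 14]; color 2: [7, 9, 12, 13].
(χ(G) = 2 ≤ 4.)

Yes, G is 4-colorable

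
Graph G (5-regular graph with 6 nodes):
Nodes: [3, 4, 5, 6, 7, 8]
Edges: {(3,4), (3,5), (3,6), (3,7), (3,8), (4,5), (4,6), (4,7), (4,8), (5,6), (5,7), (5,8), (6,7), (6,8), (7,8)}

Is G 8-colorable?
Yes, G is 8-colorable

A valid 8-coloring: color 1: [6]; color 2: [4]; color 3: [5]; color 4: [7]; color 5: [8]; color 6: [3].
(χ(G) = 6 ≤ 8.)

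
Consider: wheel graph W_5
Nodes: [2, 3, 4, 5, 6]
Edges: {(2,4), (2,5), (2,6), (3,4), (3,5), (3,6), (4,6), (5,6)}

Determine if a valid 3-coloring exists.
A valid 3-coloring: color 1: [6]; color 2: [2, 3]; color 3: [4, 5].
(χ(G) = 3 ≤ 3.)

Yes, G is 3-colorable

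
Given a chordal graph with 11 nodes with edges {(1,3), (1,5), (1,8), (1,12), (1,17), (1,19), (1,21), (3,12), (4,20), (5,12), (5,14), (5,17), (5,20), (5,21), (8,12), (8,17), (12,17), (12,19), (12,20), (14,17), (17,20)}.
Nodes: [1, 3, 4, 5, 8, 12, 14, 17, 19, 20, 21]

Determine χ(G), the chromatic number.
χ(G) = 4

Clique number ω(G) = 4 (lower bound: χ ≥ ω).
The clique on [1, 8, 12, 17] has size 4, forcing χ ≥ 4, and the coloring below uses 4 colors, so χ(G) = 4.
A valid 4-coloring: color 1: [1, 14, 20]; color 2: [4, 12, 21]; color 3: [3, 17, 19]; color 4: [5, 8].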